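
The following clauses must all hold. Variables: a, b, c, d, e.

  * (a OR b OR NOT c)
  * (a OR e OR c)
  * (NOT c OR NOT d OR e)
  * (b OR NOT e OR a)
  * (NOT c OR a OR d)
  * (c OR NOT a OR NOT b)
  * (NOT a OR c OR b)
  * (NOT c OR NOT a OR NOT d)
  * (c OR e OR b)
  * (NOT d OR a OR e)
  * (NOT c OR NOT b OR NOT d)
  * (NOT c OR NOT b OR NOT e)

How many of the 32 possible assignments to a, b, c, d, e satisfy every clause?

5

The models are:
  a=F b=T c=F d=F e=T
  a=F b=T c=F d=T e=T
  a=T b=F c=T d=F e=F
  a=T b=F c=T d=F e=T
  a=T b=T c=T d=F e=F
That's 5 in total.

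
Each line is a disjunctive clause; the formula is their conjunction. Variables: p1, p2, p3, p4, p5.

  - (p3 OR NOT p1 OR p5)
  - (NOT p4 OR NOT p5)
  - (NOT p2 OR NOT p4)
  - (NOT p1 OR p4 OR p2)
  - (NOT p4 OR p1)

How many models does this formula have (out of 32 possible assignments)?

12

Split on p4, then p1.
  p4=T, p1=T: remaining (p2,p3,p5) ∈ {(F,T,F)} — 1.
  p4=T, p1=F: a clause becomes empty — 0.
  p4=F, p1=T: remaining (p2,p3,p5) ∈ {(T,F,T); (T,T,F); (T,T,T)} — 3.
  p4=F, p1=F: p2, p3, p5 free → 2^3 = 8.
Total: 1 + 0 + 3 + 8 = 12.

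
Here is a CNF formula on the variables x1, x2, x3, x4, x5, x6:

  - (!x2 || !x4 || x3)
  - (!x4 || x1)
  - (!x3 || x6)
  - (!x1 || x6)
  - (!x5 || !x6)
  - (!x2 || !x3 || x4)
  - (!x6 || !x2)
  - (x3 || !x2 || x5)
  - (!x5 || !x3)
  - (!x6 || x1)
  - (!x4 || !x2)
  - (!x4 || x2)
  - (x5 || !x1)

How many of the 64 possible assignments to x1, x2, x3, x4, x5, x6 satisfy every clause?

3

The models are:
  x1=F x2=F x3=F x4=F x5=F x6=F
  x1=F x2=F x3=F x4=F x5=T x6=F
  x1=F x2=T x3=F x4=F x5=T x6=F
Count: 3.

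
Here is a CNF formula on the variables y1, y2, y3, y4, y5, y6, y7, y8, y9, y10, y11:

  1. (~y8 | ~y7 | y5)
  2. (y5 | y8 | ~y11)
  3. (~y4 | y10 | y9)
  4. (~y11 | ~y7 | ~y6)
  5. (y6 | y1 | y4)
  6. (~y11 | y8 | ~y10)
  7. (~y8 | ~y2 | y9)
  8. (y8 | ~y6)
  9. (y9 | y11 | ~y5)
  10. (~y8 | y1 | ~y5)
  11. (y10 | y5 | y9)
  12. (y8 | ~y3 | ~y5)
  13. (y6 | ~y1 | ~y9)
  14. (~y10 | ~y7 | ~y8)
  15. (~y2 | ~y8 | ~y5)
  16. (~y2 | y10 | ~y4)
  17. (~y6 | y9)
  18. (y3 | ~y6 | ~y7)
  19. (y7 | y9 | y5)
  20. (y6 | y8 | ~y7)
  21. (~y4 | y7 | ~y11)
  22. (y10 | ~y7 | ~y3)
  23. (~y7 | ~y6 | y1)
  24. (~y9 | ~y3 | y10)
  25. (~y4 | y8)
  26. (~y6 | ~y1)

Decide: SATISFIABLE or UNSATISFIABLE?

SATISFIABLE

Pure literal: y2 appears only negated; assign y2 = False.
Try y1 = False.
The remaining clauses are satisfied by y3 = False, y4 = True, y5 = False, y6 = True, y7 = False, y8 = True, y9 = True, y10 = True, y11 = False.
So y1=F, y2=F, y3=F, y4=T, y5=F, y6=T, y7=F, y8=T, y9=T, y10=T, y11=F is a satisfying assignment.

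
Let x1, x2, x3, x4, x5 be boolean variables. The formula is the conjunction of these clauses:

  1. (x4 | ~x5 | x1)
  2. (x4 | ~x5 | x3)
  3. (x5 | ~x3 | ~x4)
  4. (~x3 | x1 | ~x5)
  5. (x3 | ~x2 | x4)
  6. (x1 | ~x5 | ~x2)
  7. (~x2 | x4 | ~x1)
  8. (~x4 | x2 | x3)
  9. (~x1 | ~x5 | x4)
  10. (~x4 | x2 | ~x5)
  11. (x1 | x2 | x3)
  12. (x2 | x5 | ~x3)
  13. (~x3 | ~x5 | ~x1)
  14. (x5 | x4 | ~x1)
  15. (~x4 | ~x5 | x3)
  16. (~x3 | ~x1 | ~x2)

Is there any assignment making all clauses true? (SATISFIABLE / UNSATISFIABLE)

SATISFIABLE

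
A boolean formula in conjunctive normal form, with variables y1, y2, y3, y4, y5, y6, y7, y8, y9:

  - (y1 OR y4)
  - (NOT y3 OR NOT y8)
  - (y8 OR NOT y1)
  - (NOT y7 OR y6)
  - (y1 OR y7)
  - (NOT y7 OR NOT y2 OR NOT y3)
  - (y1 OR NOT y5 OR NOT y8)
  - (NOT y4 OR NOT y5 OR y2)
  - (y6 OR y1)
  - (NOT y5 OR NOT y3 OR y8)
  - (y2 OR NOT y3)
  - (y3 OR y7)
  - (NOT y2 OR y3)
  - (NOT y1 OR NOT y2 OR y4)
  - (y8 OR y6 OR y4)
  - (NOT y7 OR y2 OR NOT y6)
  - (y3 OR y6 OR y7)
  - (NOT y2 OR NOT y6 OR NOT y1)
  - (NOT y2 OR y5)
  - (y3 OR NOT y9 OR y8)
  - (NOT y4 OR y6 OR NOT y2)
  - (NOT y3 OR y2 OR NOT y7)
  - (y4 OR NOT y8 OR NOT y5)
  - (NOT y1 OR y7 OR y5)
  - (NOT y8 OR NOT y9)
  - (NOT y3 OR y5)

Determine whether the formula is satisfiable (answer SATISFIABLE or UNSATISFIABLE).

UNSATISFIABLE

y2 = True:
  propagation gives y3=True, y8=False, y1=False, y4=True; an empty clause results — contradiction.
y2 = False:
  propagation gives y3=False, y7=True, y6=True; an empty clause results — contradiction.
Every branch closes, so no satisfying assignment exists.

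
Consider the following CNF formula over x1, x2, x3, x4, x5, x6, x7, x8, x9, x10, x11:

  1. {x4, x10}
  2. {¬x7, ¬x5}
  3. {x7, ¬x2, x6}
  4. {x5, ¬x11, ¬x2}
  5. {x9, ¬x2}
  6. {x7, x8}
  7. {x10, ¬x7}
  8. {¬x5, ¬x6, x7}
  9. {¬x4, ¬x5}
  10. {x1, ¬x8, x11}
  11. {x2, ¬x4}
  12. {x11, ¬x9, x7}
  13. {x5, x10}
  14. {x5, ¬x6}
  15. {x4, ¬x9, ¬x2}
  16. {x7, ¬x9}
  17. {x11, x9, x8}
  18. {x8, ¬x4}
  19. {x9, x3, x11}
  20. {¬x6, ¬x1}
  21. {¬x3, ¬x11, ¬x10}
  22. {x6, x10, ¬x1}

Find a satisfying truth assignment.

Set x1 = True and propagate.
  then x6 is forced to False.
  then x10 is forced to True.
The remaining clauses are satisfied by x2 = False, x3 = False, x4 = False, x5 = False, x7 = True, x8 = False, x9 = False, x11 = True.
Check each clause:
  1. {x10, x4} — x10 is true.
  2. {¬x5, ¬x7} — ¬x5 is true.
  3. {¬x2, x7, x6} — x7 is true.
  4. {¬x11, x5, ¬x2} — ¬x2 is true.
  5. {x9, ¬x2} — ¬x2 is true.
  6. {x8, x7} — x7 is true.
  7. {x10, ¬x7} — x10 is true.
  8. {¬x5, ¬x6, x7} — ¬x6 is true.
  9. {¬x4, ¬x5} — ¬x5 is true.
  10. {x11, ¬x8, x1} — ¬x8 is true.
  11. {¬x4, x2} — ¬x4 is true.
  12. {¬x9, x11, x7} — x11 is true.
  13. {x5, x10} — x10 is true.
  14. {¬x6, x5} — ¬x6 is true.
  15. {¬x9, ¬x2, x4} — ¬x2 is true.
  16. {x7, ¬x9} — ¬x9 is true.
  17. {x11, x8, x9} — x11 is true.
  18. {¬x4, x8} — ¬x4 is true.
  19. {x3, x11, x9} — x11 is true.
  20. {¬x6, ¬x1} — ¬x6 is true.
  21. {¬x10, ¬x3, ¬x11} — ¬x3 is true.
  22. {x10, ¬x1, x6} — x10 is true.

x1 = 1, x2 = 0, x3 = 0, x4 = 0, x5 = 0, x6 = 0, x7 = 1, x8 = 0, x9 = 0, x10 = 1, x11 = 1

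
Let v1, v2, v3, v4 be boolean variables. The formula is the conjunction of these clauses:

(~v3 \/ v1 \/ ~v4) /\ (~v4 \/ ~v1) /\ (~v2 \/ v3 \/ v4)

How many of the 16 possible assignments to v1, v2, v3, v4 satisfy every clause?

8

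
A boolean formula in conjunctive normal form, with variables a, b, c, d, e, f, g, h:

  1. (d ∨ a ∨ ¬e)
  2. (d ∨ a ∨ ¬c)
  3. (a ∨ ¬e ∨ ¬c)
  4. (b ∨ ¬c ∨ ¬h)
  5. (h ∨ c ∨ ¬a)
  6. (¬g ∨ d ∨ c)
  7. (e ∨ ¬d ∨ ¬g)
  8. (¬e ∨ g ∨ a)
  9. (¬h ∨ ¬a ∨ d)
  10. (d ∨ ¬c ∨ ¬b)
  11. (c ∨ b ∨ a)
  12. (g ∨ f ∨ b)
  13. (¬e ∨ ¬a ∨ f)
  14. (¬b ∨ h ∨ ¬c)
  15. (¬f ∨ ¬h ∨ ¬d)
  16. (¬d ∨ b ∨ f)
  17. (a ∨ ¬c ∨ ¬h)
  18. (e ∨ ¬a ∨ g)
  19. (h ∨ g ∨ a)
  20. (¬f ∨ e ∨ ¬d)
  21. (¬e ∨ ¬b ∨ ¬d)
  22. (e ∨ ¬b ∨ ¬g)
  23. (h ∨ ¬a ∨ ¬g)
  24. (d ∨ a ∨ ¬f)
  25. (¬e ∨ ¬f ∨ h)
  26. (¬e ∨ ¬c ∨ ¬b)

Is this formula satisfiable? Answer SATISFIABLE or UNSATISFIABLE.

Try a = False.
Try b = True.
Try c = False.
For the remaining variables, d = False, e = False, f = False, g = False, h = True works.
Every clause has at least one true literal under this assignment.
So a=F  b=T  c=F  d=F  e=F  f=F  g=F  h=T is a satisfying assignment.

SATISFIABLE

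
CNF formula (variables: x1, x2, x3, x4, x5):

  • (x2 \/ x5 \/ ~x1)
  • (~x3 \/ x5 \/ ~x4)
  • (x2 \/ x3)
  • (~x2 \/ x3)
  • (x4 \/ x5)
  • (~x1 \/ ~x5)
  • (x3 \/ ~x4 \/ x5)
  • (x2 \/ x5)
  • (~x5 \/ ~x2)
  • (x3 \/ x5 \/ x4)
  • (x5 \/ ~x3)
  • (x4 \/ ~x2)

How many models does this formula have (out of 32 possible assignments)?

2

Satisfying assignments:
  x1=0 x2=0 x3=1 x4=0 x5=1
  x1=0 x2=0 x3=1 x4=1 x5=1
Count: 2.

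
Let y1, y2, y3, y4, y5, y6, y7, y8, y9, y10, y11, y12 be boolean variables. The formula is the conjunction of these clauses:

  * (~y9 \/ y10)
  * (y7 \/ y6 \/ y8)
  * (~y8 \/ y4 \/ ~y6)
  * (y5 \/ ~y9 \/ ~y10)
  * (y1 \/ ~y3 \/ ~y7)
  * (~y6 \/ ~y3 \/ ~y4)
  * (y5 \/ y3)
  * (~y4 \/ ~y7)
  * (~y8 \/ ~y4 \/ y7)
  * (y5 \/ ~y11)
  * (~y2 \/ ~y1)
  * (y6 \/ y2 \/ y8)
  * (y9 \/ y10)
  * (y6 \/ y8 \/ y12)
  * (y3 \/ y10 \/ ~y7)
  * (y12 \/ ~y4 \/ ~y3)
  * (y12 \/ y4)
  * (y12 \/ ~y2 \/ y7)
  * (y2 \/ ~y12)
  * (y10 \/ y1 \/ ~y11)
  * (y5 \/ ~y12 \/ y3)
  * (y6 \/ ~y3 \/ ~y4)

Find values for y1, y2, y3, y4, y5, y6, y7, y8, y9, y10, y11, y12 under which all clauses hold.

y1 = F, y2 = F, y3 = F, y4 = T, y5 = T, y6 = T, y7 = F, y8 = F, y9 = T, y10 = T, y11 = T, y12 = F

Check each clause:
  1. (~y9 \/ y10) — y10 is true.
  2. (y7 \/ y6 \/ y8) — y6 is true.
  3. (~y8 \/ ~y6 \/ y4) — ~y8 is true.
  4. (~y9 \/ y5 \/ ~y10) — y5 is true.
  5. (~y7 \/ y1 \/ ~y3) — ~y7 is true.
  6. (~y3 \/ ~y4 \/ ~y6) — ~y3 is true.
  7. (y5 \/ y3) — y5 is true.
  8. (~y7 \/ ~y4) — ~y7 is true.
  9. (y7 \/ ~y8 \/ ~y4) — ~y8 is true.
  10. (~y11 \/ y5) — y5 is true.
  11. (~y1 \/ ~y2) — ~y1 is true.
  12. (y6 \/ y8 \/ y2) — y6 is true.
  13. (y9 \/ y10) — y9 is true.
  14. (y8 \/ y12 \/ y6) — y6 is true.
  15. (~y7 \/ y10 \/ y3) — ~y7 is true.
  16. (y12 \/ ~y3 \/ ~y4) — ~y3 is true.
  17. (y12 \/ y4) — y4 is true.
  18. (y7 \/ ~y2 \/ y12) — ~y2 is true.
  19. (~y12 \/ y2) — ~y12 is true.
  20. (y10 \/ ~y11 \/ y1) — y10 is true.
  21. (y5 \/ ~y12 \/ y3) — ~y12 is true.
  22. (y6 \/ ~y4 \/ ~y3) — ~y3 is true.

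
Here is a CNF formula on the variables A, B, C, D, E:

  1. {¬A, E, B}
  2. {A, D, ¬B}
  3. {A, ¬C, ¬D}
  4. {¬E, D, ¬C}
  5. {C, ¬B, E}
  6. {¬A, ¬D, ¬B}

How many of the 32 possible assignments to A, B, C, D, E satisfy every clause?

Case analysis on A and B:
  A=T, B=T: remaining (C,D,E) ∈ {(F,F,T); (T,F,F)} — 2.
  A=T, B=F: remaining (C,D,E) ∈ {(F,F,T); (F,T,T); (T,T,T)} — 3.
  A=F, B=T: remaining (C,D,E) ∈ {(F,T,T)} — 1.
  A=F, B=F: 5 of the 8 assignments to (C,D,E) work.
Total: 2 + 3 + 1 + 5 = 11.

11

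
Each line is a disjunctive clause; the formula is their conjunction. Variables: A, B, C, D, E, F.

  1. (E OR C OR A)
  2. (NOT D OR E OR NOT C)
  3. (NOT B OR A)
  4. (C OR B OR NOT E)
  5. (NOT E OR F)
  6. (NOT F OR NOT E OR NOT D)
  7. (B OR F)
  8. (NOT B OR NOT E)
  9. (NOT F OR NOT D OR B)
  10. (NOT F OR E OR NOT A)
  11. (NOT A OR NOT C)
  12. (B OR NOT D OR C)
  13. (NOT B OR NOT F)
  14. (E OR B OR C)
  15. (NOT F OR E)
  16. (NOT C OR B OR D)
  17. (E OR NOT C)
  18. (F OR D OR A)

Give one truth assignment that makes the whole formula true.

A = True  B = True  C = False  D = False  E = False  F = False

Set A = True and propagate.
  then C is forced to False.
Try B = True.
  then E is forced to False.
  then F is forced to False.
D is now unconstrained; take D = False.
Every clause has at least one true literal under this assignment.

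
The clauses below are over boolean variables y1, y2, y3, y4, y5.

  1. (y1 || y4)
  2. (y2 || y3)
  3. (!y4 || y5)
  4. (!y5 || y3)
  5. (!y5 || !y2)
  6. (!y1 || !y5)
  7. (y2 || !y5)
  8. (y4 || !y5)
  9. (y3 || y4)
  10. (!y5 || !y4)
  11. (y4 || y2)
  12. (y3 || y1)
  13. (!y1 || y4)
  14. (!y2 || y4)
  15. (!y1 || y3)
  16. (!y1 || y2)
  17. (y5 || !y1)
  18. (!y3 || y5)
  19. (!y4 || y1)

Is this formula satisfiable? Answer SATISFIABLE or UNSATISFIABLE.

UNSATISFIABLE

y4 = True:
  propagation gives y5=True; an empty clause results — contradiction.
y4 = False:
  propagation gives y1=True; an empty clause results — contradiction.
Every branch closes, so no satisfying assignment exists.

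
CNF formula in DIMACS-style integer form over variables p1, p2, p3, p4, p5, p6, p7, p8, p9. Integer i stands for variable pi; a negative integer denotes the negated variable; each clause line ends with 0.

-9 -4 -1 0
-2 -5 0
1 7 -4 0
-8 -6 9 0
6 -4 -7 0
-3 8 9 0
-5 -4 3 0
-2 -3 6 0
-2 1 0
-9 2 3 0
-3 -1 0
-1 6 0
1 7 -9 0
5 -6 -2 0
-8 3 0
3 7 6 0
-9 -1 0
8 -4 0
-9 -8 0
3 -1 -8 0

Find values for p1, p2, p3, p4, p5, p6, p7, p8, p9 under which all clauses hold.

p1=False, p2=False, p3=True, p4=False, p5=True, p6=False, p7=True, p8=True, p9=False

Pure literal: p4 appears only negated; assign p4 = False.
Branch on p1: take p1 = False.
  then p2 is forced to False.
Branch on p3: take p3 = True.
Branch on p6: take p6 = False.
The remaining clauses are satisfied by p5 = True, p7 = True, p8 = True, p9 = False.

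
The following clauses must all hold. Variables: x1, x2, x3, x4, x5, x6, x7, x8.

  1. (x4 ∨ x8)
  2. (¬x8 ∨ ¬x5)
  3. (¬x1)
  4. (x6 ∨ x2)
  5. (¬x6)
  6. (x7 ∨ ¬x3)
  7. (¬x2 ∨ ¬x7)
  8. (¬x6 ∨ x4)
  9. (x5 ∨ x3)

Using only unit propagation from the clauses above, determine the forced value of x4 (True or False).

True

(¬x1) is a unit clause: x1 = False.
(¬x6) is a unit clause: x6 = False.
From (x6 ∨ x2) and x6 = False: x2 = True.
(¬x2 ∨ ¬x7) with x2 = True leaves only ¬x7, so x7 = False.
From (x7 ∨ ¬x3) and x7 = False: x3 = False.
In (x3 ∨ x5), x3 is now false; x5 must hold, so x5 = True.
In (¬x5 ∨ ¬x8), ¬x5 is now false; ¬x8 must hold, so x8 = False.
(x4 ∨ x8) with x8 = False leaves only x4, so x4 = True.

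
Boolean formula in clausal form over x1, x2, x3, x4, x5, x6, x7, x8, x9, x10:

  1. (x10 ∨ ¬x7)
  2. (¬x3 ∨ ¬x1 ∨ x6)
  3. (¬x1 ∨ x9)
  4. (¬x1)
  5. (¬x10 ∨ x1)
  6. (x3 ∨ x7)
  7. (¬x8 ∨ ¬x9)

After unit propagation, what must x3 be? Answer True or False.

True

(¬x1) is a unit clause: x1 = False.
(¬x10 ∨ x1) with x1 = False leaves only ¬x10, so x10 = False.
From (x10 ∨ ¬x7) and x10 = False: x7 = False.
(x7 ∨ x3) with x7 = False leaves only x3, so x3 = True.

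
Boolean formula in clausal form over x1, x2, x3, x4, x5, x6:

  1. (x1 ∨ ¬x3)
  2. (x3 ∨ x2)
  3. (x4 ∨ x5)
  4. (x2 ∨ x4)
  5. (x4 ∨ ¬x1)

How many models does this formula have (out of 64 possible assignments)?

18

Split on x4, then x1.
  x4=T, x1=T: x5, x6 free; 3 ways for (x2,x3) × 2^2 = 12.
  x4=T, x1=F: remaining (x2,x3,x5,x6) ∈ {(T,F,F,F); (T,F,F,T); (T,F,T,F); (T,F,T,T)} — 4.
  x4=F, x1=T: a clause becomes empty — 0.
  x4=F, x1=F: remaining (x2,x3,x5,x6) ∈ {(T,F,T,F); (T,F,T,T)} — 2.
Total: 12 + 4 + 0 + 2 = 18.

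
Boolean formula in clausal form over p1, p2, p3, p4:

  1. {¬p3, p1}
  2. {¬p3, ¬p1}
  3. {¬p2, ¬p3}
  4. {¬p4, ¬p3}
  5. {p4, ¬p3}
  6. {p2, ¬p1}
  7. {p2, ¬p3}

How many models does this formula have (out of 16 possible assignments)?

Satisfying assignments:
  p1=0 p2=0 p3=0 p4=0
  p1=0 p2=0 p3=0 p4=1
  p1=0 p2=1 p3=0 p4=0
  p1=0 p2=1 p3=0 p4=1
  p1=1 p2=1 p3=0 p4=0
  p1=1 p2=1 p3=0 p4=1
Count: 6.

6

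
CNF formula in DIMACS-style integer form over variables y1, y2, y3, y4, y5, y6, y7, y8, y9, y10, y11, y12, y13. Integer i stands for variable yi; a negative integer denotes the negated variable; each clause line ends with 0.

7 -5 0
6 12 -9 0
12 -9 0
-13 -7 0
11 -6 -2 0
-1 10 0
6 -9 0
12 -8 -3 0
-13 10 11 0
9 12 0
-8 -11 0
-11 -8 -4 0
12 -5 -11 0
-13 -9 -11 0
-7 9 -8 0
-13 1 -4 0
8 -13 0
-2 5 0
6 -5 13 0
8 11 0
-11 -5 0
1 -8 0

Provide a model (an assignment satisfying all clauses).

y1 = False, y2 = False, y3 = False, y4 = True, y5 = False, y6 = False, y7 = True, y8 = False, y9 = False, y10 = False, y11 = True, y12 = True, y13 = False

Pure literal: y2 appears only negated; assign y2 = False.
y3 occurs only negated in the remaining clauses — set y3 = False.
Try y1 = False.
  then y8 is forced to False.
  then y13 is forced to False.
  then y11 is forced to True.
  then y5 is forced to False.
Set y6 = False and propagate.
  then y9 is forced to False.
  then y12 is forced to True.
y4, y7, y10 are now unconstrained; take y4 = True, y7 = True, y10 = False.
Every clause has at least one true literal under this assignment.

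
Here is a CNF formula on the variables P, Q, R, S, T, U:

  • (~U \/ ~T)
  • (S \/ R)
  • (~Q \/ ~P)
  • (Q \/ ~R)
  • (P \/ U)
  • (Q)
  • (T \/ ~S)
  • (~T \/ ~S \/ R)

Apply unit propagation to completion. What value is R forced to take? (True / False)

True

(Q) stands alone — Q = True.
(~P \/ ~Q): since Q = True, the clause reduces to (~P). P = False.
In (P \/ U), P is now false; U must hold, so U = True.
From (~T \/ ~U) and U = True: T = False.
(~S \/ T): since T = False, the clause reduces to (~S). S = False.
In (R \/ S), S is now false; R must hold, so R = True.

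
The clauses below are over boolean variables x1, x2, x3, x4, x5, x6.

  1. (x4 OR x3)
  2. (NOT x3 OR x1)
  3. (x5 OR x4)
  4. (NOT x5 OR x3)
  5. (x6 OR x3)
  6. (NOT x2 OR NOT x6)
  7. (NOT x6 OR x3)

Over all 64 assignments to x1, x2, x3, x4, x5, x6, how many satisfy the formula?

Split on x3, then x6.
  x3=T, x6=T: remaining (x1,x2,x4,x5) ∈ {(T,F,F,T); (T,F,T,F); (T,F,T,T)} — 3.
  x3=T, x6=F: x2 free; 3 ways for (x1,x4,x5) × 2^1 = 6.
  x3=F, x6=T: a clause becomes empty — 0.
  x3=F, x6=F: a clause becomes empty — 0.
Total: 3 + 6 + 0 + 0 = 9.

9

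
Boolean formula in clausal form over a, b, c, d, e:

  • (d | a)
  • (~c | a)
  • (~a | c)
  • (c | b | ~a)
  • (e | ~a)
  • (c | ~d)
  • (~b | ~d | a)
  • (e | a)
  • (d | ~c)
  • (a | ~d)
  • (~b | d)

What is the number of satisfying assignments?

Satisfying assignments:
  a=1 b=0 c=1 d=1 e=1
  a=1 b=1 c=1 d=1 e=1
Count: 2.

2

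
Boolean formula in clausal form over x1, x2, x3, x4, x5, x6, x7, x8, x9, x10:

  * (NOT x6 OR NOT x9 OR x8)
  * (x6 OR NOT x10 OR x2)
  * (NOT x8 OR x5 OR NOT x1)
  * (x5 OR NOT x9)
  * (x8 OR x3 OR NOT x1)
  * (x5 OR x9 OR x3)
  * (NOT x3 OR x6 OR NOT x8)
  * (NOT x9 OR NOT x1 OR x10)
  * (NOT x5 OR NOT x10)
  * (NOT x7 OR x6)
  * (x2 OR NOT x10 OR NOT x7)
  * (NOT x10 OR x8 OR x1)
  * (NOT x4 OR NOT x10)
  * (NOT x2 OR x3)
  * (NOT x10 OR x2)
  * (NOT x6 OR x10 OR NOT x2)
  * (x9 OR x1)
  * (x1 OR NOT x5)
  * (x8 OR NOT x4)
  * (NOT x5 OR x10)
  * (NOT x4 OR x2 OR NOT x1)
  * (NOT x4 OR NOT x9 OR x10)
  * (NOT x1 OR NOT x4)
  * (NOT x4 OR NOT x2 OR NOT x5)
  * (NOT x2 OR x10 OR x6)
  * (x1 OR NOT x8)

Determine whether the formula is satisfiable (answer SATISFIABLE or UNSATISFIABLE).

SATISFIABLE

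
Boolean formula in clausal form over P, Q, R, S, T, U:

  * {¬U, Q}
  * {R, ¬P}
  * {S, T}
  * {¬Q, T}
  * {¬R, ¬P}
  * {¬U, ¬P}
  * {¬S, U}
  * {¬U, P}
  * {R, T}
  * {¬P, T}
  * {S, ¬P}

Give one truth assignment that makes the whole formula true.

T occurs only positively in the remaining clauses — set T = True.
Set P = False and propagate.
  then U is forced to False.
  then S is forced to False.
Q, R are now unconstrained; take Q = True, R = True.

P=F, Q=T, R=T, S=F, T=T, U=F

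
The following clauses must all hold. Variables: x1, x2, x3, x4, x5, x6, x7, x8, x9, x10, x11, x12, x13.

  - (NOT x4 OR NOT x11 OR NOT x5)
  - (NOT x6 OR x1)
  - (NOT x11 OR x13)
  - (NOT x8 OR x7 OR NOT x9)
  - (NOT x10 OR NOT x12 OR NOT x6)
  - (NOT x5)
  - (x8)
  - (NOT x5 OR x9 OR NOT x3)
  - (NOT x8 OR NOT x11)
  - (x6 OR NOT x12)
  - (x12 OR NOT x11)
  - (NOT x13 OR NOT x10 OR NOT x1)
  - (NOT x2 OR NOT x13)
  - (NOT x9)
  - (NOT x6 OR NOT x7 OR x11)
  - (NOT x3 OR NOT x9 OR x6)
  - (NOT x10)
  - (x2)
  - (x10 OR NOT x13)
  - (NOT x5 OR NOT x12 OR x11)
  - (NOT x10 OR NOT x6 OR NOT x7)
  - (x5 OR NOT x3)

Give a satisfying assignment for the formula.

(NOT x5) is a unit clause, so x5 = False.
Unit propagation: (x8) forces x8 = True.
The clause (NOT x11) is unit: x11 must be False.
The clause (NOT x9) is unit: x9 must be False.
The clause (NOT x10) is unit: x10 must be False.
(x2) is a unit clause, so x2 = True.
(NOT x13) is a unit clause, so x13 = False.
(NOT x3) is a unit clause, so x3 = False.
Pure literal: x1 appears only positively; assign x1 = True.
Pure literal: x7 appears only negated; assign x7 = False.
Branch on x6: take x6 = False.
  then x12 is forced to False.
x4 is now unconstrained; take x4 = False.
Every clause has at least one true literal under this assignment.
Check each clause:
  1. (NOT x11 OR NOT x5 OR NOT x4) — NOT x5 is true.
  2. (x1 OR NOT x6) — x1 is true.
  3. (x13 OR NOT x11) — NOT x11 is true.
  4. (x7 OR NOT x9 OR NOT x8) — NOT x9 is true.
  5. (NOT x10 OR NOT x12 OR NOT x6) — NOT x6 is true.
  6. (NOT x5) — NOT x5 is true.
  7. (x8) — x8 is true.
  8. (NOT x3 OR NOT x5 OR x9) — NOT x5 is true.
  9. (NOT x8 OR NOT x11) — NOT x11 is true.
  10. (NOT x12 OR x6) — NOT x12 is true.
  11. (NOT x11 OR x12) — NOT x11 is true.
  12. (NOT x10 OR NOT x1 OR NOT x13) — NOT x13 is true.
  13. (NOT x13 OR NOT x2) — NOT x13 is true.
  14. (NOT x9) — NOT x9 is true.
  15. (NOT x6 OR x11 OR NOT x7) — NOT x7 is true.
  16. (NOT x3 OR NOT x9 OR x6) — NOT x3 is true.
  17. (NOT x10) — NOT x10 is true.
  18. (x2) — x2 is true.
  19. (x10 OR NOT x13) — NOT x13 is true.
  20. (x11 OR NOT x12 OR NOT x5) — NOT x12 is true.
  21. (NOT x7 OR NOT x10 OR NOT x6) — NOT x7 is true.
  22. (NOT x3 OR x5) — NOT x3 is true.

x1 = T, x2 = T, x3 = F, x4 = F, x5 = F, x6 = F, x7 = F, x8 = T, x9 = F, x10 = F, x11 = F, x12 = F, x13 = F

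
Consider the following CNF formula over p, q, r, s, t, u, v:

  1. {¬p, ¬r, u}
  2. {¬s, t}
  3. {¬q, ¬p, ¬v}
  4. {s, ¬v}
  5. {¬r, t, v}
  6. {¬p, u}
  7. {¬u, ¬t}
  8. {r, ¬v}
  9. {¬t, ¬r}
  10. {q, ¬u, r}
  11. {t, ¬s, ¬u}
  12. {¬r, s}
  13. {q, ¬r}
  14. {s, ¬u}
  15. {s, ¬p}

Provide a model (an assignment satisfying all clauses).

p=False  q=False  r=False  s=True  t=True  u=False  v=False

Check each clause:
  1. {¬p, u, ¬r} — ¬r is true.
  2. {t, ¬s} — t is true.
  3. {¬q, ¬v, ¬p} — ¬v is true.
  4. {s, ¬v} — ¬v is true.
  5. {¬r, v, t} — ¬r is true.
  6. {¬p, u} — ¬p is true.
  7. {¬t, ¬u} — ¬u is true.
  8. {r, ¬v} — ¬v is true.
  9. {¬t, ¬r} — ¬r is true.
  10. {r, ¬u, q} — ¬u is true.
  11. {¬s, t, ¬u} — ¬u is true.
  12. {¬r, s} — s is true.
  13. {q, ¬r} — ¬r is true.
  14. {¬u, s} — ¬u is true.
  15. {¬p, s} — s is true.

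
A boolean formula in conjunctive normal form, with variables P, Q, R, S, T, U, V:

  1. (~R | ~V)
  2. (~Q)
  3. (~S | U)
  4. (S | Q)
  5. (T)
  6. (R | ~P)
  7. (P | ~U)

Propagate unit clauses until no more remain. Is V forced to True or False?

False

(~Q) is a unit clause: Q = False.
(S | Q): since Q = False, the clause reduces to (S). S = True.
In (~S | U), ~S is now false; U must hold, so U = True.
(T) stands alone — T = True.
In (~U | P), ~U is now false; P must hold, so P = True.
(R | ~P): since P = True, the clause reduces to (R). R = True.
(~V | ~R) with R = True leaves only ~V, so V = False.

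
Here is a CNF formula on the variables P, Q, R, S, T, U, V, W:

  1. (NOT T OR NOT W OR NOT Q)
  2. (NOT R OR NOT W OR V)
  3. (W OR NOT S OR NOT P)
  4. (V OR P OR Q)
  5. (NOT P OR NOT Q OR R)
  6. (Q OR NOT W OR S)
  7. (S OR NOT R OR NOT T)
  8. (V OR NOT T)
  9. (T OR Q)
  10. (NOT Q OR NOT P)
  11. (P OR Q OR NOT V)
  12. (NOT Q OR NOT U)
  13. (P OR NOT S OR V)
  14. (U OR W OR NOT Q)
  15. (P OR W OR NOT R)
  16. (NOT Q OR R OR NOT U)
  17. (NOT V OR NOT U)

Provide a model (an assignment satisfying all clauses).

P=T  Q=F  R=F  S=T  T=T  U=F  V=T  W=T

Set P = True and propagate.
  then Q is forced to False.
  then T is forced to True.
  then V is forced to True.
  then U is forced to False.
The remaining clauses are satisfied by R = False, S = True, W = True.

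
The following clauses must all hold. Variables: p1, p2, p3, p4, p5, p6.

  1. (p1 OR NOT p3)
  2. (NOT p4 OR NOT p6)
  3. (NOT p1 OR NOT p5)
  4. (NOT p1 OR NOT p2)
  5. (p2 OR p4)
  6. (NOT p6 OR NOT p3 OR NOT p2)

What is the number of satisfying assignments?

Split on p1, then p2.
  p1=1, p2=1: a clause becomes empty — 0.
  p1=1, p2=0: remaining (p3,p4,p5,p6) ∈ {(0,1,0,0); (1,1,0,0)} — 2.
  p1=0, p2=1: p5 free; 3 ways for (p3,p4,p6) × 2^1 = 6.
  p1=0, p2=0: remaining (p3,p4,p5,p6) ∈ {(0,1,0,0); (0,1,1,0)} — 2.
Total: 0 + 2 + 6 + 2 = 10.

10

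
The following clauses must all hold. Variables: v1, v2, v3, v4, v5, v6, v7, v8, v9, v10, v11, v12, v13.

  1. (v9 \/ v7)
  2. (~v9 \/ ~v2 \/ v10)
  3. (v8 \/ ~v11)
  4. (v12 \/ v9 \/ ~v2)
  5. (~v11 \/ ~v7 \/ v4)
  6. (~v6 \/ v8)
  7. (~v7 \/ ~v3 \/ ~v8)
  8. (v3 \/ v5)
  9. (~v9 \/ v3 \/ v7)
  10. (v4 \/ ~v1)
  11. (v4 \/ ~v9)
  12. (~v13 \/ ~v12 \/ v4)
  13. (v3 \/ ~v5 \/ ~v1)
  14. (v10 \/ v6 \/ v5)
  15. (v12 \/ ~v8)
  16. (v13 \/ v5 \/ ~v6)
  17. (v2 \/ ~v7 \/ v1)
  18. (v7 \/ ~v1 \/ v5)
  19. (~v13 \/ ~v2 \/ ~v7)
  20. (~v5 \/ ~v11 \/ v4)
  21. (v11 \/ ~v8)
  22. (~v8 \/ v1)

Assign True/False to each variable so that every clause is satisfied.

v1 = T, v2 = F, v3 = T, v4 = T, v5 = F, v6 = F, v7 = T, v8 = F, v9 = F, v10 = T, v11 = F, v12 = F, v13 = F

v4 occurs only positively in the remaining clauses — set v4 = True.
Pure literal: v10 appears only positively; assign v10 = True.
Branch on v1: take v1 = True.
The remaining clauses are satisfied by v2 = False, v3 = True, v5 = False, v6 = False, v7 = True, v8 = False, v9 = False, v11 = False, v12 = False, v13 = False.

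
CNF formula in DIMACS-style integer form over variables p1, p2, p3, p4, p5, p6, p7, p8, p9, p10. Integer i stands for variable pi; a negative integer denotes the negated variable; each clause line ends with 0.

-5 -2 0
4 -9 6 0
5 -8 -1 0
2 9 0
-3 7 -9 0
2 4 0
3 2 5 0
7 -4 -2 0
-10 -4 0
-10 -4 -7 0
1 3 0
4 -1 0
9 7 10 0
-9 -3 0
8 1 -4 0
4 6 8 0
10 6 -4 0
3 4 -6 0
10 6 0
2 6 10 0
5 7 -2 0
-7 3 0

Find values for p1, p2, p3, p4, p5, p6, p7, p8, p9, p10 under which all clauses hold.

Branch on p1: take p1 = False.
  then p3 is forced to True.
  then p9 is forced to False.
  then p2 is forced to True.
  then p5 is forced to False.
  then p7 is forced to True.
For the remaining variables, p4 = False, p6 = False, p8 = True, p10 = True works.
Check each clause:
  1. (NOT p2 OR NOT p5) — NOT p5 is true.
  2. (NOT p9 OR p4 OR p6) — NOT p9 is true.
  3. (NOT p8 OR p5 OR NOT p1) — NOT p1 is true.
  4. (p9 OR p2) — p2 is true.
  5. (NOT p3 OR NOT p9 OR p7) — NOT p9 is true.
  6. (p4 OR p2) — p2 is true.
  7. (p5 OR p2 OR p3) — p2 is true.
  8. (p7 OR NOT p4 OR NOT p2) — NOT p4 is true.
  9. (NOT p10 OR NOT p4) — NOT p4 is true.
  10. (NOT p7 OR NOT p4 OR NOT p10) — NOT p4 is true.
  11. (p1 OR p3) — p3 is true.
  12. (p4 OR NOT p1) — NOT p1 is true.
  13. (p10 OR p7 OR p9) — p10 is true.
  14. (NOT p3 OR NOT p9) — NOT p9 is true.
  15. (p8 OR p1 OR NOT p4) — p8 is true.
  16. (p6 OR p8 OR p4) — p8 is true.
  17. (NOT p4 OR p6 OR p10) — p10 is true.
  18. (p3 OR p4 OR NOT p6) — NOT p6 is true.
  19. (p10 OR p6) — p10 is true.
  20. (p6 OR p10 OR p2) — p2 is true.
  21. (NOT p2 OR p5 OR p7) — p7 is true.
  22. (p3 OR NOT p7) — p3 is true.

p1=F, p2=T, p3=T, p4=F, p5=F, p6=F, p7=T, p8=T, p9=F, p10=T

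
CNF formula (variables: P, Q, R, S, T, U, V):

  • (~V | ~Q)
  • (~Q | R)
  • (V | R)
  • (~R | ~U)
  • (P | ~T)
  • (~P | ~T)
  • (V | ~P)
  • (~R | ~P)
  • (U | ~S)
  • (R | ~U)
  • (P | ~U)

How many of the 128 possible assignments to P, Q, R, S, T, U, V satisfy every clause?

The models are:
  P=F Q=F R=F S=F T=F U=F V=T
  P=F Q=F R=T S=F T=F U=F V=F
  P=F Q=F R=T S=F T=F U=F V=T
  P=F Q=T R=T S=F T=F U=F V=F
  P=T Q=F R=F S=F T=F U=F V=T
That's 5 in total.

5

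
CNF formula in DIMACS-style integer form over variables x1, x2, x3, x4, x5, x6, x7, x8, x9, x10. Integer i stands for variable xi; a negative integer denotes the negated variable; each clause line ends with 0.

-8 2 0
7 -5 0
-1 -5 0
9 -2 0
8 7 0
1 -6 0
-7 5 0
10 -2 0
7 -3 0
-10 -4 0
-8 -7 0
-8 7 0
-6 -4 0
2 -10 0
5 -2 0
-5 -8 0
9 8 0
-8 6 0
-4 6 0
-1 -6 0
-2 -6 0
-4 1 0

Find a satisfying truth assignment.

x1=F, x2=T, x3=F, x4=F, x5=T, x6=F, x7=T, x8=F, x9=T, x10=T

Check each clause:
  1. (x2 ∨ ¬x8) — ¬x8 is true.
  2. (x7 ∨ ¬x5) — x7 is true.
  3. (¬x1 ∨ ¬x5) — ¬x1 is true.
  4. (¬x2 ∨ x9) — x9 is true.
  5. (x8 ∨ x7) — x7 is true.
  6. (¬x6 ∨ x1) — ¬x6 is true.
  7. (x5 ∨ ¬x7) — x5 is true.
  8. (x10 ∨ ¬x2) — x10 is true.
  9. (¬x3 ∨ x7) — ¬x3 is true.
  10. (¬x10 ∨ ¬x4) — ¬x4 is true.
  11. (¬x8 ∨ ¬x7) — ¬x8 is true.
  12. (x7 ∨ ¬x8) — ¬x8 is true.
  13. (¬x6 ∨ ¬x4) — ¬x6 is true.
  14. (¬x10 ∨ x2) — x2 is true.
  15. (¬x2 ∨ x5) — x5 is true.
  16. (¬x5 ∨ ¬x8) — ¬x8 is true.
  17. (x8 ∨ x9) — x9 is true.
  18. (¬x8 ∨ x6) — ¬x8 is true.
  19. (¬x4 ∨ x6) — ¬x4 is true.
  20. (¬x1 ∨ ¬x6) — ¬x6 is true.
  21. (¬x6 ∨ ¬x2) — ¬x6 is true.
  22. (¬x4 ∨ x1) — ¬x4 is true.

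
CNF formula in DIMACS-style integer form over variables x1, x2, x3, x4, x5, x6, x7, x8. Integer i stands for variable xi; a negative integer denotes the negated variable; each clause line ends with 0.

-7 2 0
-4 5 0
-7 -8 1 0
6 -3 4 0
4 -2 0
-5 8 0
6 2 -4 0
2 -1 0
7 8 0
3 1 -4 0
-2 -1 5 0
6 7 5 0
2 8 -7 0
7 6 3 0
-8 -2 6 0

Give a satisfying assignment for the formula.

x1=1, x2=1, x3=0, x4=1, x5=1, x6=1, x7=1, x8=1

Check each clause:
  1. (x2 || !x7) — x2 is true.
  2. (x5 || !x4) — x5 is true.
  3. (x1 || !x7 || !x8) — x1 is true.
  4. (x4 || !x3 || x6) — x4 is true.
  5. (x4 || !x2) — x4 is true.
  6. (!x5 || x8) — x8 is true.
  7. (x2 || x6 || !x4) — x2 is true.
  8. (x2 || !x1) — x2 is true.
  9. (x8 || x7) — x8 is true.
  10. (x3 || !x4 || x1) — x1 is true.
  11. (!x2 || !x1 || x5) — x5 is true.
  12. (x7 || x5 || x6) — x5 is true.
  13. (x8 || x2 || !x7) — x8 is true.
  14. (x7 || x6 || x3) — x6 is true.
  15. (!x2 || x6 || !x8) — x6 is true.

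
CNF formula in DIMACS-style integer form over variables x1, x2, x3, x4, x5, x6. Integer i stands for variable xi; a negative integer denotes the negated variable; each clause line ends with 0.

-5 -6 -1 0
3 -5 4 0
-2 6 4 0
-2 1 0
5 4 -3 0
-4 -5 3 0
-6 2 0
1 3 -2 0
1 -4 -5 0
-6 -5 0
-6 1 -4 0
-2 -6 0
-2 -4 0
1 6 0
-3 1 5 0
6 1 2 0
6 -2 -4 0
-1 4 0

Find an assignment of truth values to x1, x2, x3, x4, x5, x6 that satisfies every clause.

x1=True, x2=False, x3=False, x4=True, x5=False, x6=False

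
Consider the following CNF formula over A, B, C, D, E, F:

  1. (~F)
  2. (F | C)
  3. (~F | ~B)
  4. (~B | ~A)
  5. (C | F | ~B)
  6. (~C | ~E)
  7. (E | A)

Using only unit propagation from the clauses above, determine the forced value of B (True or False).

(~F) is a unit clause: F = False.
(F | C): since F = False, the clause reduces to (C). C = True.
From (~E | ~C) and C = True: E = False.
(A | E): since E = False, the clause reduces to (A). A = True.
(~A | ~B): since A = True, the clause reduces to (~B). B = False.

False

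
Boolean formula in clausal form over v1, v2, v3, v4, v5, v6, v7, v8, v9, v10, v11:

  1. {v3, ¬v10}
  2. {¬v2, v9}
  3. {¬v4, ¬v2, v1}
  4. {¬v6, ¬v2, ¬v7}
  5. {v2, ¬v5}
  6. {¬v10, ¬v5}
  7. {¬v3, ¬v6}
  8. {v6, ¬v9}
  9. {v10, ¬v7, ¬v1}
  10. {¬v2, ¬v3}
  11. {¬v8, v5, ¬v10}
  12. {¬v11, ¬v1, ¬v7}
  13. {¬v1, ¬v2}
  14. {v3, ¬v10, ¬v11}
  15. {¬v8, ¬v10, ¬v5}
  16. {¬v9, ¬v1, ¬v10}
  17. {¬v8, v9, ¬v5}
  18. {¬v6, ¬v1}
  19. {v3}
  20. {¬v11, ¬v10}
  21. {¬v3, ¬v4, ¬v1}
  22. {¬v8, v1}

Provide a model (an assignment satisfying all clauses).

The clause (v3) is unit: v3 must be True.
Unit propagation: (¬v6) forces v6 = False.
Unit propagation: (¬v9) forces v9 = False.
Unit propagation: (¬v2) forces v2 = False.
The clause (¬v5) is unit: v5 must be False.
v4 occurs only negated in the remaining clauses — set v4 = False.
v8 occurs only negated in the remaining clauses — set v8 = False.
Try v1 = True.
The remaining clauses are satisfied by v7 = True, v10 = True, v11 = False.

v1=True, v2=False, v3=True, v4=False, v5=False, v6=False, v7=True, v8=False, v9=False, v10=True, v11=False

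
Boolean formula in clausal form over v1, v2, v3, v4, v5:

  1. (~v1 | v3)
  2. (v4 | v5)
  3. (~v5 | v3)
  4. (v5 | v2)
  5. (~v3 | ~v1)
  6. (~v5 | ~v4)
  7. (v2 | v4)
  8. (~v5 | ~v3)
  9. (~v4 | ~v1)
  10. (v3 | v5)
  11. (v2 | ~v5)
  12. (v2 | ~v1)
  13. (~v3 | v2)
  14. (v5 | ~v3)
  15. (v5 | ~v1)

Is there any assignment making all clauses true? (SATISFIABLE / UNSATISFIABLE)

v5 = True:
  propagation gives v3=True; an empty clause results — contradiction.
v5 = False:
  propagation gives v4=True, v2=True, v1=False, v3=True; an empty clause results — contradiction.
Every branch closes, so no satisfying assignment exists.

UNSATISFIABLE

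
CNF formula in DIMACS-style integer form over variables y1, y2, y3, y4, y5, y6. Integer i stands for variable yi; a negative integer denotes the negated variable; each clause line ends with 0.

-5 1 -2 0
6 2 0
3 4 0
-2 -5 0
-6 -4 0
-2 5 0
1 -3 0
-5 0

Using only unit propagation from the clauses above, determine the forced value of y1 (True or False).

Unit clause (!y5) sets y5 = False.
(!y2 || y5): since y5 = False, the clause reduces to (!y2). y2 = False.
From (y2 || y6) and y2 = False: y6 = True.
In (!y6 || !y4), !y6 is now false; !y4 must hold, so y4 = False.
From (y4 || y3) and y4 = False: y3 = True.
(!y3 || y1) with y3 = True leaves only y1, so y1 = True.

True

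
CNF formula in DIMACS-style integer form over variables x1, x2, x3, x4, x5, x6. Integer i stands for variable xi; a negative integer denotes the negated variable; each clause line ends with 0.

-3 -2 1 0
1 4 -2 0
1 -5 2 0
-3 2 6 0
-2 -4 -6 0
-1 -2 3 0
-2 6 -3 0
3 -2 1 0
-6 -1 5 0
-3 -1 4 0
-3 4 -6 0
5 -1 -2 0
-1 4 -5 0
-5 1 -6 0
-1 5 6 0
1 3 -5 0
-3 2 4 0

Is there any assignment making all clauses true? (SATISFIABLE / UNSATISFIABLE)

Branch on x1: take x1 = False.
Set x2 = False and propagate.
  then x5 is forced to False.
Set x3 = False and propagate.
x4, x6 are now unconstrained; take x4 = True, x6 = True.
So x1=False, x2=False, x3=False, x4=True, x5=False, x6=True is a satisfying assignment.

SATISFIABLE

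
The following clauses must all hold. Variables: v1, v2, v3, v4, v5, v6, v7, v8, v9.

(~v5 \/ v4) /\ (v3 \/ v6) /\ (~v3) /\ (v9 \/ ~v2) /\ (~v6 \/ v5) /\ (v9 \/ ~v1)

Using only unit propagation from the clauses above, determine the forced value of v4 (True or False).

(~v3) stands alone — v3 = False.
From (v6 \/ v3) and v3 = False: v6 = True.
(v5 \/ ~v6) with v6 = True leaves only v5, so v5 = True.
(~v5 \/ v4) with v5 = True leaves only v4, so v4 = True.

True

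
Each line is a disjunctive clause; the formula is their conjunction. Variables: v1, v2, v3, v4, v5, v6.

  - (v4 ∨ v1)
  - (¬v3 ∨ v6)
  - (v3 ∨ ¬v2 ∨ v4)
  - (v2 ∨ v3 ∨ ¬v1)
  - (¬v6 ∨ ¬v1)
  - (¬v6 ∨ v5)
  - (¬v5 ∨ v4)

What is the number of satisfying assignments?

10

Case analysis on v1 and v3:
  v1=T, v3=T: a clause becomes empty — 0.
  v1=T, v3=F: remaining (v2,v4,v5,v6) ∈ {(T,T,F,F); (T,T,T,F)} — 2.
  v1=F, v3=T: remaining (v2,v4,v5,v6) ∈ {(F,T,T,T); (T,T,T,T)} — 2.
  v1=F, v3=F: v2 free; 3 ways for (v4,v5,v6) × 2^1 = 6.
Total: 0 + 2 + 2 + 6 = 10.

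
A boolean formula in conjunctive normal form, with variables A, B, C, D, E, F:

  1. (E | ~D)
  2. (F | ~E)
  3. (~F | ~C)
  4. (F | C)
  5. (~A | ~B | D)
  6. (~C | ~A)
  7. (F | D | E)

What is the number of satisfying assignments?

10

Split on F, then C.
  F=1, C=1: a clause becomes empty — 0.
  F=1, C=0: 10 of the 16 assignments to (A,B,D,E) work.
  F=0, C=1: a clause becomes empty — 0.
  F=0, C=0: a clause becomes empty — 0.
Total: 0 + 10 + 0 + 0 = 10.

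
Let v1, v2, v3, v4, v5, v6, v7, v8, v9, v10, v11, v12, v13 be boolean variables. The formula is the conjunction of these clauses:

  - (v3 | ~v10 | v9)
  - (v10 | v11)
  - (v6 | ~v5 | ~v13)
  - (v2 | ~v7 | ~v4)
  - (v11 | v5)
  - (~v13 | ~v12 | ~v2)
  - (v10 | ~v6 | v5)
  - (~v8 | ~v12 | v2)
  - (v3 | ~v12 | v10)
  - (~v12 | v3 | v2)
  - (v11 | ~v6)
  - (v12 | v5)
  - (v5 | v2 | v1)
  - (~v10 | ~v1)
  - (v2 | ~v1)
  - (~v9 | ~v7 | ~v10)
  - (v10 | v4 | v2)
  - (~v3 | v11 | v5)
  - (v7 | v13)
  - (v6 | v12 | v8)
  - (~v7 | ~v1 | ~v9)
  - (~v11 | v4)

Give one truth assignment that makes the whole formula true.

v1=F, v2=T, v3=F, v4=T, v5=T, v6=F, v7=T, v8=T, v9=T, v10=F, v11=T, v12=F, v13=F

Check each clause:
  1. (v3 | ~v10 | v9) — v9 is true.
  2. (v10 | v11) — v11 is true.
  3. (v6 | ~v5 | ~v13) — ~v13 is true.
  4. (~v4 | ~v7 | v2) — v2 is true.
  5. (v11 | v5) — v11 is true.
  6. (~v12 | ~v13 | ~v2) — ~v13 is true.
  7. (v10 | ~v6 | v5) — ~v6 is true.
  8. (v2 | ~v12 | ~v8) — v2 is true.
  9. (v10 | ~v12 | v3) — ~v12 is true.
  10. (v2 | ~v12 | v3) — v2 is true.
  11. (v11 | ~v6) — ~v6 is true.
  12. (v12 | v5) — v5 is true.
  13. (v2 | v5 | v1) — v2 is true.
  14. (~v1 | ~v10) — ~v10 is true.
  15. (~v1 | v2) — v2 is true.
  16. (~v7 | ~v10 | ~v9) — ~v10 is true.
  17. (v2 | v10 | v4) — v2 is true.
  18. (~v3 | v11 | v5) — ~v3 is true.
  19. (v7 | v13) — v7 is true.
  20. (v6 | v8 | v12) — v8 is true.
  21. (~v7 | ~v1 | ~v9) — ~v1 is true.
  22. (v4 | ~v11) — v4 is true.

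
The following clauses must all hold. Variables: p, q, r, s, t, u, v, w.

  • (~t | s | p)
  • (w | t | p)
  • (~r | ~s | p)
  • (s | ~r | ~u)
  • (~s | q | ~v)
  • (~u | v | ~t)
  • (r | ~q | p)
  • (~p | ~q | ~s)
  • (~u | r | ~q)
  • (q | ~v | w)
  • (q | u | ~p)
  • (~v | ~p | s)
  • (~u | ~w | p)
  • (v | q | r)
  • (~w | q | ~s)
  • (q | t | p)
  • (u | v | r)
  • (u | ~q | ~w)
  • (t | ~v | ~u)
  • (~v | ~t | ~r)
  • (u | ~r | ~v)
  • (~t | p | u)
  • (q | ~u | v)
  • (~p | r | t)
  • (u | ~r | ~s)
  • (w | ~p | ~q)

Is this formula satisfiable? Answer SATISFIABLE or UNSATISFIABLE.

UNSATISFIABLE

p = True:
  q = True:
    propagation gives s=False, v=False, w=True, u=True; an empty clause results — contradiction.
  q = False:
    propagation gives u=True, v=True, s=False; an empty clause results — contradiction.
p = False:
  u = True:
    propagation gives w=False, t=True, s=True, r=False; an empty clause results — contradiction.
  u = False:
    propagation gives t=False, w=True, q=True; an empty clause results — contradiction.
Every branch closes, so no satisfying assignment exists.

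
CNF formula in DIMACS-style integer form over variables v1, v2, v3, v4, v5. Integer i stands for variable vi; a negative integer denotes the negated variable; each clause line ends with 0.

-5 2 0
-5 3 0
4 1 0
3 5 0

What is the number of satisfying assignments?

9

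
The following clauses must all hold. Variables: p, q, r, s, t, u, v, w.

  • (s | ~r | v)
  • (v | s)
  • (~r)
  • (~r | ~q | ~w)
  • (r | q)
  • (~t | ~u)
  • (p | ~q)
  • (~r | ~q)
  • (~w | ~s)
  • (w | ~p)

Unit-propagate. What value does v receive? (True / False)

(~r) stands alone — r = False.
(r | q) with r = False leaves only q, so q = True.
From (~q | p) and q = True: p = True.
From (w | ~p) and p = True: w = True.
From (~w | ~s) and w = True: s = False.
(v | s) with s = False leaves only v, so v = True.

True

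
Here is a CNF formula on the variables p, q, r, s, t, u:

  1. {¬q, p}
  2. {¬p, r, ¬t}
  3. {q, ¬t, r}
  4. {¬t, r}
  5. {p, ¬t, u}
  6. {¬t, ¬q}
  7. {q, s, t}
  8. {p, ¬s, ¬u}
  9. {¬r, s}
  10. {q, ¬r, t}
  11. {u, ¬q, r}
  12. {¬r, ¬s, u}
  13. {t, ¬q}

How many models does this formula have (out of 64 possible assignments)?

4

Satisfying assignments:
  p=F q=F r=F s=T t=F u=F
  p=T q=F r=F s=T t=F u=F
  p=T q=F r=F s=T t=F u=T
  p=T q=F r=T s=T t=T u=T
Count: 4.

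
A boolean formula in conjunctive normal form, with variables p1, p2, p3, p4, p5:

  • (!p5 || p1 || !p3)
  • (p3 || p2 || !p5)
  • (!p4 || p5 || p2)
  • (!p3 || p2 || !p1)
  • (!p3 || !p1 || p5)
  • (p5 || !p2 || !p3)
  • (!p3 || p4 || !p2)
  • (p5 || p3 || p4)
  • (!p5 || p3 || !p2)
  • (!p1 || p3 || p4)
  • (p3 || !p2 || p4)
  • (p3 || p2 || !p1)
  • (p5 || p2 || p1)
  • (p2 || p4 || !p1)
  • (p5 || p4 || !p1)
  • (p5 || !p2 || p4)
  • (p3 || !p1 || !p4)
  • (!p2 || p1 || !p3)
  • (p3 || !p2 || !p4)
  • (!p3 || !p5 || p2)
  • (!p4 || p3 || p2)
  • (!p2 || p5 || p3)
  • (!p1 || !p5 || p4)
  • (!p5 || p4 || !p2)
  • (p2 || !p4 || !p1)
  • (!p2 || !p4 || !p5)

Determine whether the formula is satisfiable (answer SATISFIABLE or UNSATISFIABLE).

UNSATISFIABLE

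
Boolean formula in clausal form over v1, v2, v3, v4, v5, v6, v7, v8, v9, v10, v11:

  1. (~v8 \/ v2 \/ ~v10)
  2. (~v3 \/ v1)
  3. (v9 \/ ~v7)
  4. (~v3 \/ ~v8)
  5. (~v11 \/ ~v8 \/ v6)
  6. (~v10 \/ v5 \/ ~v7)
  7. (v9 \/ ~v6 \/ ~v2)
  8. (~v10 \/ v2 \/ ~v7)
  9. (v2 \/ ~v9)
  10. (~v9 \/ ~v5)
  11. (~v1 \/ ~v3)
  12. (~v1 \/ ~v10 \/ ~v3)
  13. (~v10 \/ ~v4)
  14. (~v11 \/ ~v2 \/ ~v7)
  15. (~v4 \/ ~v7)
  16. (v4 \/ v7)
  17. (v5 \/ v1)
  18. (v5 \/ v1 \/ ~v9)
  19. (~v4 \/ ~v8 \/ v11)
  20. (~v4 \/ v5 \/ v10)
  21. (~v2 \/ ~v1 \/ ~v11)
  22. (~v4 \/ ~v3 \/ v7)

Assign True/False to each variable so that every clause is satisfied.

v1 = 1, v2 = 1, v3 = 0, v4 = 0, v5 = 0, v6 = 0, v7 = 1, v8 = 0, v9 = 1, v10 = 0, v11 = 0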